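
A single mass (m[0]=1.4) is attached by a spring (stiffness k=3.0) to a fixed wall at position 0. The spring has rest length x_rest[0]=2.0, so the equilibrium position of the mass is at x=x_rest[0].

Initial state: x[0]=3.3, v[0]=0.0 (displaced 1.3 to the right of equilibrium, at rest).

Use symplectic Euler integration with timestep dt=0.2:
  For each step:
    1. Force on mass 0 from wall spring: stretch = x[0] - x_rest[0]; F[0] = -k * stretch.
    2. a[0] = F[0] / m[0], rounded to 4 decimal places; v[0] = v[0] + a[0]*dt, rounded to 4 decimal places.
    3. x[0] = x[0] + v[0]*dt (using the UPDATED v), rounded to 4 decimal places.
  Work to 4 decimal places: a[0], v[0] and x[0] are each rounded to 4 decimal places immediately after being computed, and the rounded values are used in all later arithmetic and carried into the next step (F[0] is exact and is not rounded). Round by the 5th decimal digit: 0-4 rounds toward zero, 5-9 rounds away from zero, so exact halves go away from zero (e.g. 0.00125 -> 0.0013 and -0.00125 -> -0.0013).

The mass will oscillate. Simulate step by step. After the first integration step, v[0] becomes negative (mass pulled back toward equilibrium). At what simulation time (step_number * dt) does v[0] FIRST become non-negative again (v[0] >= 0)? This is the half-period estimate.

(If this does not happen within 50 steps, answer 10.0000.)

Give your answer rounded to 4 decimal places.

Answer: 2.2000

Derivation:
Step 0: x=[3.3000] v=[0.0000]
Step 1: x=[3.1886] v=[-0.5571]
Step 2: x=[2.9753] v=[-1.0665]
Step 3: x=[2.6784] v=[-1.4845]
Step 4: x=[2.3234] v=[-1.7752]
Step 5: x=[1.9406] v=[-1.9138]
Step 6: x=[1.5629] v=[-1.8883]
Step 7: x=[1.2227] v=[-1.7010]
Step 8: x=[0.9491] v=[-1.3679]
Step 9: x=[0.7656] v=[-0.9175]
Step 10: x=[0.6879] v=[-0.3885]
Step 11: x=[0.7227] v=[0.1738]
First v>=0 after going negative at step 11, time=2.2000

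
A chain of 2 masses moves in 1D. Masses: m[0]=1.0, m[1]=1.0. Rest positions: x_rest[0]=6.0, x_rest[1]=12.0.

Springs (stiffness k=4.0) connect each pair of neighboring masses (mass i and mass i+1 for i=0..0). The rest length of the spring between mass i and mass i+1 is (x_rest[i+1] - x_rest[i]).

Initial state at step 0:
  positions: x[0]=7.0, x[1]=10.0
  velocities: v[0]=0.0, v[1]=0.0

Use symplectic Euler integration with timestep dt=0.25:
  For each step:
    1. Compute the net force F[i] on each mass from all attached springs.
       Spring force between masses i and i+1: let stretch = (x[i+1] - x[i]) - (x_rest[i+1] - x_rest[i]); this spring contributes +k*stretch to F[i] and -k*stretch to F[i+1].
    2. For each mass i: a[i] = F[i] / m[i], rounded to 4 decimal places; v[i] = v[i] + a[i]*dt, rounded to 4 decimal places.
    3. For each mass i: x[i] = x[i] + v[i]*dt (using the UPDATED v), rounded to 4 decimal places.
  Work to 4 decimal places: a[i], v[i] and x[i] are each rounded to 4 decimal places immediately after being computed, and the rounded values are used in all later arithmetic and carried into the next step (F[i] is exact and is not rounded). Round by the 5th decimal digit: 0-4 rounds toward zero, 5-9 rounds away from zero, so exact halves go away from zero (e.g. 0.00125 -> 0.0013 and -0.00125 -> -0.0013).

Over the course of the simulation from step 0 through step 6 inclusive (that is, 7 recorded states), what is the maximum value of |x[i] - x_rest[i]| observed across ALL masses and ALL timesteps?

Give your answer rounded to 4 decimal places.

Answer: 2.0937

Derivation:
Step 0: x=[7.0000 10.0000] v=[0.0000 0.0000]
Step 1: x=[6.2500 10.7500] v=[-3.0000 3.0000]
Step 2: x=[5.1250 11.8750] v=[-4.5000 4.5000]
Step 3: x=[4.1875 12.8125] v=[-3.7500 3.7500]
Step 4: x=[3.9063 13.0938] v=[-1.1250 1.1250]
Step 5: x=[4.4219 12.5782] v=[2.0625 -2.0625]
Step 6: x=[5.4766 11.5235] v=[4.2188 -4.2188]
Max displacement = 2.0937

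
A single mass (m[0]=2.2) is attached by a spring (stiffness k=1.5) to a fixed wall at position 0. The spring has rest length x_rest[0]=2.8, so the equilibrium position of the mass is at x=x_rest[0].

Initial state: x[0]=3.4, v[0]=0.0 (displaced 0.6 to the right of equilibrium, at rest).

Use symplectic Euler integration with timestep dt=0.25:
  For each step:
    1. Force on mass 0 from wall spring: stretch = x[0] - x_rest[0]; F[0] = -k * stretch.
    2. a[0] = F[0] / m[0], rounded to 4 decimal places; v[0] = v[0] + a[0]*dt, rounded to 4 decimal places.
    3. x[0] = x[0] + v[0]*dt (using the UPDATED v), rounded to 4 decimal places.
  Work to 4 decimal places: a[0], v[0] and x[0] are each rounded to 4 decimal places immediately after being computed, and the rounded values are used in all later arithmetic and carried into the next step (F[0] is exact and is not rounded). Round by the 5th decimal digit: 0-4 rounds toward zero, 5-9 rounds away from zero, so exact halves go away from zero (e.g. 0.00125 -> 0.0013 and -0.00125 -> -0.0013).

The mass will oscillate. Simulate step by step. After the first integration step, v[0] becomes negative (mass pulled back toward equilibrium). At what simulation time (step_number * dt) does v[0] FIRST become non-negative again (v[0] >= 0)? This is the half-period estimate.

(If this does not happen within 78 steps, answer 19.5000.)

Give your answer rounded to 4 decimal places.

Answer: 4.0000

Derivation:
Step 0: x=[3.4000] v=[0.0000]
Step 1: x=[3.3744] v=[-0.1023]
Step 2: x=[3.3244] v=[-0.2002]
Step 3: x=[3.2520] v=[-0.2896]
Step 4: x=[3.1603] v=[-0.3667]
Step 5: x=[3.0533] v=[-0.4281]
Step 6: x=[2.9355] v=[-0.4713]
Step 7: x=[2.8119] v=[-0.4944]
Step 8: x=[2.6878] v=[-0.4964]
Step 9: x=[2.5685] v=[-0.4773]
Step 10: x=[2.4590] v=[-0.4379]
Step 11: x=[2.3641] v=[-0.3798]
Step 12: x=[2.2877] v=[-0.3055]
Step 13: x=[2.2332] v=[-0.2182]
Step 14: x=[2.2028] v=[-0.1216]
Step 15: x=[2.1979] v=[-0.0198]
Step 16: x=[2.2186] v=[0.0828]
First v>=0 after going negative at step 16, time=4.0000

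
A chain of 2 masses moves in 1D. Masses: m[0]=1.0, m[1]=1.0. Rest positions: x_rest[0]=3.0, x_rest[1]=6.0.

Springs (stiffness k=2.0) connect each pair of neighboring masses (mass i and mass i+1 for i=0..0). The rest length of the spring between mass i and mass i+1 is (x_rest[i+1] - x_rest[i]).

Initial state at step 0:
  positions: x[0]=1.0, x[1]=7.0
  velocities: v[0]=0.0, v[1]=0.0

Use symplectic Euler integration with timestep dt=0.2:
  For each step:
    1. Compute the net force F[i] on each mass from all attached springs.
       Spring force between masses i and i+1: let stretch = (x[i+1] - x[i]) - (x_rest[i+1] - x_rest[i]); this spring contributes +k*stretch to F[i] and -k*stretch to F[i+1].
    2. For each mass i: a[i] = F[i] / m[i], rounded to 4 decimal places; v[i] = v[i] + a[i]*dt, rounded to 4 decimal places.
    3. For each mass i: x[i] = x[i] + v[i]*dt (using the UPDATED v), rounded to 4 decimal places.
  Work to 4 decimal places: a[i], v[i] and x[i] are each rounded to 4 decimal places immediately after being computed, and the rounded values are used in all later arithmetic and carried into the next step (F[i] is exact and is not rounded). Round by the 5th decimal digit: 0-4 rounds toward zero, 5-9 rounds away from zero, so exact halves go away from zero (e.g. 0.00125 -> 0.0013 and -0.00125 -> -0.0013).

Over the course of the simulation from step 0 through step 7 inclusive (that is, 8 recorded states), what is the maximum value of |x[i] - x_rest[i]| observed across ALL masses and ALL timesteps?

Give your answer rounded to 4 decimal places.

Step 0: x=[1.0000 7.0000] v=[0.0000 0.0000]
Step 1: x=[1.2400 6.7600] v=[1.2000 -1.2000]
Step 2: x=[1.6816 6.3184] v=[2.2080 -2.2080]
Step 3: x=[2.2541 5.7459] v=[2.8627 -2.8627]
Step 4: x=[2.8660 5.1340] v=[3.0594 -3.0594]
Step 5: x=[3.4193 4.5807] v=[2.7666 -2.7666]
Step 6: x=[3.8255 4.1745] v=[2.0312 -2.0312]
Step 7: x=[4.0197 3.9803] v=[0.9708 -0.9708]
Max displacement = 2.0197

Answer: 2.0197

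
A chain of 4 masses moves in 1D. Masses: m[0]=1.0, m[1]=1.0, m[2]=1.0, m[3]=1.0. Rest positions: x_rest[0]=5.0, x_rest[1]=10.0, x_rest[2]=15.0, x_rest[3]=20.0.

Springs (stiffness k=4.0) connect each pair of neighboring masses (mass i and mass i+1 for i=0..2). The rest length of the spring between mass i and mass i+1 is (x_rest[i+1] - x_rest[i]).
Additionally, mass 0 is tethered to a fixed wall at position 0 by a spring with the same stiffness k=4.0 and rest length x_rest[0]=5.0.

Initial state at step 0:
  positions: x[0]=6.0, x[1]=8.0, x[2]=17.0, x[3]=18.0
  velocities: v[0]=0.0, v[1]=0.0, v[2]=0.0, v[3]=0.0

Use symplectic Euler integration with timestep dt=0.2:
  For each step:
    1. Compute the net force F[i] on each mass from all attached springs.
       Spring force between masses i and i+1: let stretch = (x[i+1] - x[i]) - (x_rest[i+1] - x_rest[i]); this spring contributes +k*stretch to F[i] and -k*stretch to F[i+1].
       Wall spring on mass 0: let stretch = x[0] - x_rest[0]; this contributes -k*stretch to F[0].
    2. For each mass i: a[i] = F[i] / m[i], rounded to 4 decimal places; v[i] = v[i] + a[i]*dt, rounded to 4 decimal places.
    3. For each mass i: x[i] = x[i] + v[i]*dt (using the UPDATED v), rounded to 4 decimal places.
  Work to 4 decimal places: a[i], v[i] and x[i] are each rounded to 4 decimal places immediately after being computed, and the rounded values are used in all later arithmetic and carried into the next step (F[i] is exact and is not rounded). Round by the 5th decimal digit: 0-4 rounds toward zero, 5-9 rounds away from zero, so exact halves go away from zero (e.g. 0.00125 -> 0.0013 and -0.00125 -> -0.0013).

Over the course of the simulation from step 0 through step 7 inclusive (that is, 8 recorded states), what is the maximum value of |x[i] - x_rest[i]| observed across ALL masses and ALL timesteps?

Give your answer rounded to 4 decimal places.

Step 0: x=[6.0000 8.0000 17.0000 18.0000] v=[0.0000 0.0000 0.0000 0.0000]
Step 1: x=[5.3600 9.1200 15.7200 18.6400] v=[-3.2000 5.6000 -6.4000 3.2000]
Step 2: x=[4.4640 10.6944 13.8512 19.6128] v=[-4.4800 7.8720 -9.3440 4.8640]
Step 3: x=[3.8506 11.7770 12.3992 20.4637] v=[-3.0669 5.4131 -7.2602 4.2547]
Step 4: x=[3.8893 11.6909 12.1379 20.8243] v=[0.1937 -0.4303 -1.3064 1.8031]
Step 5: x=[4.5540 10.4281 13.1949 20.5951] v=[3.3235 -6.3140 5.2851 -1.1460]
Step 6: x=[5.4299 8.6681 14.9933 19.9819] v=[4.3796 -8.7998 8.9918 -3.0662]
Step 7: x=[5.9551 7.4021 16.5778 19.3705] v=[2.6262 -6.3302 7.9225 -3.0571]
Max displacement = 2.8621

Answer: 2.8621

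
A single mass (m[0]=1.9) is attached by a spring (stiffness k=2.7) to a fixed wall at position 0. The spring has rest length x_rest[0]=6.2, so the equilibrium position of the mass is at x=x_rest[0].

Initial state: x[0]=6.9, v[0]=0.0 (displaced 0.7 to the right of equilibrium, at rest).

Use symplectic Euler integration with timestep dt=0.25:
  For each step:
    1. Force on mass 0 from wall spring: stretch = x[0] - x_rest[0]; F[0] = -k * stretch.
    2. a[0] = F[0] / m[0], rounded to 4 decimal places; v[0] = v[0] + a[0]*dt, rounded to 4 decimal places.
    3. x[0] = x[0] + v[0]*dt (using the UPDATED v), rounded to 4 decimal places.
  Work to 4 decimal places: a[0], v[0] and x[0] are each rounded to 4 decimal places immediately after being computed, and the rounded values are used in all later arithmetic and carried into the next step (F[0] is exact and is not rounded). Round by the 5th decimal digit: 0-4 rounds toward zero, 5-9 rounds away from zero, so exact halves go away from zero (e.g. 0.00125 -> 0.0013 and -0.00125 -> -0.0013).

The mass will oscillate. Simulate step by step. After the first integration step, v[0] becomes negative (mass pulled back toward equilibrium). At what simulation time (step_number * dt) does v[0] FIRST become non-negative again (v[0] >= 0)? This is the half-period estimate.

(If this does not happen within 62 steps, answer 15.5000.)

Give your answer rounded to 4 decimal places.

Step 0: x=[6.9000] v=[0.0000]
Step 1: x=[6.8378] v=[-0.2487]
Step 2: x=[6.7190] v=[-0.4753]
Step 3: x=[6.5541] v=[-0.6597]
Step 4: x=[6.3577] v=[-0.7855]
Step 5: x=[6.1473] v=[-0.8415]
Step 6: x=[5.9416] v=[-0.8228]
Step 7: x=[5.7589] v=[-0.7310]
Step 8: x=[5.6153] v=[-0.5743]
Step 9: x=[5.5237] v=[-0.3666]
Step 10: x=[5.4921] v=[-0.1263]
Step 11: x=[5.5234] v=[0.1252]
First v>=0 after going negative at step 11, time=2.7500

Answer: 2.7500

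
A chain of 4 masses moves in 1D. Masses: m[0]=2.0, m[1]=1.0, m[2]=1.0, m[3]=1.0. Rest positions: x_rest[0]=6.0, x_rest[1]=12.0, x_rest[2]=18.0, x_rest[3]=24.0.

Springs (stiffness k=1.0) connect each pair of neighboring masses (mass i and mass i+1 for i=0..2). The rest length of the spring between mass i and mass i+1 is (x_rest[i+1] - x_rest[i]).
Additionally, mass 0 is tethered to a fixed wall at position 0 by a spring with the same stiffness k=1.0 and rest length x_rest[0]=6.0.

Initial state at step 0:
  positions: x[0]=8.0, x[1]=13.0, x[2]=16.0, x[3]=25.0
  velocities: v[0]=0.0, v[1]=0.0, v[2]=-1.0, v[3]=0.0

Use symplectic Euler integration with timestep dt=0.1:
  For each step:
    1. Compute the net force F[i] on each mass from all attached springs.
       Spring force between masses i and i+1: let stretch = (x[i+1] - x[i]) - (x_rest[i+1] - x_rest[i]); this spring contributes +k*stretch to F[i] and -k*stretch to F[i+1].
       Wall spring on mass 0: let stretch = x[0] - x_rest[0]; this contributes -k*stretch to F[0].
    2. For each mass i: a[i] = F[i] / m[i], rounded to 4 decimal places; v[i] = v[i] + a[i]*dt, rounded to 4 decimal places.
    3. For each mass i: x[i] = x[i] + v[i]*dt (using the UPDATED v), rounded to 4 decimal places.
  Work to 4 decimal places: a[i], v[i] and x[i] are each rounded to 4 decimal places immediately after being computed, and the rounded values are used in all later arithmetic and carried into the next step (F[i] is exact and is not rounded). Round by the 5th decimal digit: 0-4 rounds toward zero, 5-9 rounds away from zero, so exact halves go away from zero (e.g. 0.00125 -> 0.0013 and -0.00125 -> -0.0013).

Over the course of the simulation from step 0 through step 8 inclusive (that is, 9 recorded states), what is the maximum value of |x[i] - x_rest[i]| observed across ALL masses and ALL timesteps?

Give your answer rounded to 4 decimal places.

Answer: 2.0400

Derivation:
Step 0: x=[8.0000 13.0000 16.0000 25.0000] v=[0.0000 0.0000 -1.0000 0.0000]
Step 1: x=[7.9850 12.9800 15.9600 24.9700] v=[-0.1500 -0.2000 -0.4000 -0.3000]
Step 2: x=[7.9551 12.9399 15.9803 24.9099] v=[-0.2995 -0.4015 0.2030 -0.6010]
Step 3: x=[7.9103 12.8803 16.0595 24.8205] v=[-0.4480 -0.5959 0.7919 -0.8940]
Step 4: x=[7.8508 12.8028 16.1945 24.7035] v=[-0.5950 -0.7750 1.3501 -1.1701]
Step 5: x=[7.7768 12.7097 16.3807 24.5614] v=[-0.7399 -0.9310 1.8618 -1.4210]
Step 6: x=[7.6886 12.6040 16.6120 24.3975] v=[-0.8821 -1.0572 2.3128 -1.6391]
Step 7: x=[7.5865 12.4892 16.8811 24.2157] v=[-1.0208 -1.1479 2.6906 -1.8177]
Step 8: x=[7.4710 12.3693 17.1796 24.0206] v=[-1.1550 -1.1990 2.9849 -1.9512]
Max displacement = 2.0400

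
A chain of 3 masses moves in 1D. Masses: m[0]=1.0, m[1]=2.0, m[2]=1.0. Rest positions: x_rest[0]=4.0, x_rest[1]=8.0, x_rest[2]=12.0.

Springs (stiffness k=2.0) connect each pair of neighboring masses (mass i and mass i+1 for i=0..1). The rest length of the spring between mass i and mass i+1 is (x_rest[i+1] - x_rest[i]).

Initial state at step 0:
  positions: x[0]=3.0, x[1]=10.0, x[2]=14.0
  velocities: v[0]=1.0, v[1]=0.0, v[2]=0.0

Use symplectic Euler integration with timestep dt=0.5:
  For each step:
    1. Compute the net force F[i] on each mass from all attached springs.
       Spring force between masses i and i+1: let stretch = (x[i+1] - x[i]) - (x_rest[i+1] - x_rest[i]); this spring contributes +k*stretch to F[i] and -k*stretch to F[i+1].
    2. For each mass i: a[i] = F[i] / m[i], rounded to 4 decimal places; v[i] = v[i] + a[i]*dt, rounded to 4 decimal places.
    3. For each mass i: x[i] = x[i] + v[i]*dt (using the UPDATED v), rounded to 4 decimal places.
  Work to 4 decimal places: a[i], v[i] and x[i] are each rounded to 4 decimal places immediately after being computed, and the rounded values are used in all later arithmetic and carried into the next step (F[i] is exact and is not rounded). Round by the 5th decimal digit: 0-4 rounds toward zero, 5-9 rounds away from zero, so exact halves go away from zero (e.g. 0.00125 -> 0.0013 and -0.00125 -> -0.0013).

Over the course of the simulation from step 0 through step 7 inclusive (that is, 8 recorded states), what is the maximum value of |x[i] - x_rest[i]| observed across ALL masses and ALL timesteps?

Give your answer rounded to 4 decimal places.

Answer: 4.0000

Derivation:
Step 0: x=[3.0000 10.0000 14.0000] v=[1.0000 0.0000 0.0000]
Step 1: x=[5.0000 9.2500 14.0000] v=[4.0000 -1.5000 0.0000]
Step 2: x=[7.1250 8.6250 13.6250] v=[4.2500 -1.2500 -0.7500]
Step 3: x=[8.0000 8.8750 12.7500] v=[1.7500 0.5000 -1.7500]
Step 4: x=[7.3125 9.8750 11.9375] v=[-1.3750 2.0000 -1.6250]
Step 5: x=[5.9063 10.7500 12.0938] v=[-2.8125 1.7500 0.3125]
Step 6: x=[4.9219 10.7501 13.5782] v=[-1.9688 0.0001 2.9687]
Step 7: x=[4.8516 10.0001 15.6485] v=[-0.1406 -1.5000 4.1406]
Max displacement = 4.0000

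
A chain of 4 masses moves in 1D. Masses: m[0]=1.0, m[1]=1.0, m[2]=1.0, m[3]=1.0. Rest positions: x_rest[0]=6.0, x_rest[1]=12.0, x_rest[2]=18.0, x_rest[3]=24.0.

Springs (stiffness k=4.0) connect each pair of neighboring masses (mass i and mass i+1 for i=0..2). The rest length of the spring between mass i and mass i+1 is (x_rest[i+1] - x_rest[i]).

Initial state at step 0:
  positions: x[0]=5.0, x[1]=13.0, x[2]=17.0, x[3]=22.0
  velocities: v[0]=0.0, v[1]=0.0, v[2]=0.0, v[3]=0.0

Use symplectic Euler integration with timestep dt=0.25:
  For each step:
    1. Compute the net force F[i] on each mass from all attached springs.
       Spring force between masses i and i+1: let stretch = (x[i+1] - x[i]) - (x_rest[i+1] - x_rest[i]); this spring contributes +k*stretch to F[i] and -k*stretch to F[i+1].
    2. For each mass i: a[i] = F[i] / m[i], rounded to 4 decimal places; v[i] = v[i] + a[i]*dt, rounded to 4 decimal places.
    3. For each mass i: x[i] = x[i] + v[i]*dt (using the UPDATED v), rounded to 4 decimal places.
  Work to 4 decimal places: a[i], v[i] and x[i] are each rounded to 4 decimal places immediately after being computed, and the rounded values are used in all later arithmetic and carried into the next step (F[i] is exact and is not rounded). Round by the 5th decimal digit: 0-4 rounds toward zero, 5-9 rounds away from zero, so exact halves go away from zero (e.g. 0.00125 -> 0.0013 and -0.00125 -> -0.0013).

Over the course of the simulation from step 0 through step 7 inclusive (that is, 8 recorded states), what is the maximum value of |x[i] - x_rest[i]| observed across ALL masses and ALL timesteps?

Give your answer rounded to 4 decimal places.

Answer: 2.2326

Derivation:
Step 0: x=[5.0000 13.0000 17.0000 22.0000] v=[0.0000 0.0000 0.0000 0.0000]
Step 1: x=[5.5000 12.0000 17.2500 22.2500] v=[2.0000 -4.0000 1.0000 1.0000]
Step 2: x=[6.1250 10.6875 17.4375 22.7500] v=[2.5000 -5.2500 0.7500 2.0000]
Step 3: x=[6.3906 9.9219 17.2656 23.4219] v=[1.0625 -3.0625 -0.6875 2.6875]
Step 4: x=[6.0391 10.1094 16.7969 24.0547] v=[-1.4062 0.7499 -1.8749 2.5312]
Step 5: x=[5.2051 10.9512 16.4708 24.3731] v=[-3.3359 3.3671 -1.3046 1.2734]
Step 6: x=[4.3077 11.7364 16.7403 24.2159] v=[-3.5898 3.1406 1.0781 -0.6289]
Step 7: x=[3.7674 11.9154 17.6278 23.6898] v=[-2.1611 0.7158 3.5498 -2.1045]
Max displacement = 2.2326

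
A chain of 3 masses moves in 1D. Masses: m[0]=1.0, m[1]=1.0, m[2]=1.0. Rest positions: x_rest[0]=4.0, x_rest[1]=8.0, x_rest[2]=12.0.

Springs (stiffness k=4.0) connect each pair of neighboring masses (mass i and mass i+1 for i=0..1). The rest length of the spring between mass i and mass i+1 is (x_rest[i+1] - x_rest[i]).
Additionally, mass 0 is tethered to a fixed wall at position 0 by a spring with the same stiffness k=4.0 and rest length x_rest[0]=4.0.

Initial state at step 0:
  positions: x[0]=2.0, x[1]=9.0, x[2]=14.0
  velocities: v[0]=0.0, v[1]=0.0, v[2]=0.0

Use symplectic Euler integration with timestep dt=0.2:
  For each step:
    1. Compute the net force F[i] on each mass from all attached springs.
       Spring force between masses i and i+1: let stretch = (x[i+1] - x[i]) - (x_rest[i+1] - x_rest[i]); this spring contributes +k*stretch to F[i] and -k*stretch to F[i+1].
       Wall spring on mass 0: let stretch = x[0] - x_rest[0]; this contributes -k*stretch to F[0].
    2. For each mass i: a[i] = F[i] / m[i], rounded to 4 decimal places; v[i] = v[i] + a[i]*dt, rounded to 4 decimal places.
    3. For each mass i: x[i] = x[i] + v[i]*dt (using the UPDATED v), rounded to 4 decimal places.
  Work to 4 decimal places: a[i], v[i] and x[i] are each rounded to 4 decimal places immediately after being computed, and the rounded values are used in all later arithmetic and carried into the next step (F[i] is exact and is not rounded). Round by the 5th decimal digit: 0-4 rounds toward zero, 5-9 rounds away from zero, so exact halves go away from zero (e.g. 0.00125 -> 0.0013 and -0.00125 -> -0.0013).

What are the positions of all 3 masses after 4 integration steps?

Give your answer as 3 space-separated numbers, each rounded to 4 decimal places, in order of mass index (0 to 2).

Answer: 6.2486 8.1054 12.2492

Derivation:
Step 0: x=[2.0000 9.0000 14.0000] v=[0.0000 0.0000 0.0000]
Step 1: x=[2.8000 8.6800 13.8400] v=[4.0000 -1.6000 -0.8000]
Step 2: x=[4.0928 8.2448 13.4944] v=[6.4640 -2.1760 -1.7280]
Step 3: x=[5.3951 7.9852 12.9489] v=[6.5114 -1.2979 -2.7277]
Step 4: x=[6.2486 8.1054 12.2492] v=[4.2674 0.6010 -3.4987]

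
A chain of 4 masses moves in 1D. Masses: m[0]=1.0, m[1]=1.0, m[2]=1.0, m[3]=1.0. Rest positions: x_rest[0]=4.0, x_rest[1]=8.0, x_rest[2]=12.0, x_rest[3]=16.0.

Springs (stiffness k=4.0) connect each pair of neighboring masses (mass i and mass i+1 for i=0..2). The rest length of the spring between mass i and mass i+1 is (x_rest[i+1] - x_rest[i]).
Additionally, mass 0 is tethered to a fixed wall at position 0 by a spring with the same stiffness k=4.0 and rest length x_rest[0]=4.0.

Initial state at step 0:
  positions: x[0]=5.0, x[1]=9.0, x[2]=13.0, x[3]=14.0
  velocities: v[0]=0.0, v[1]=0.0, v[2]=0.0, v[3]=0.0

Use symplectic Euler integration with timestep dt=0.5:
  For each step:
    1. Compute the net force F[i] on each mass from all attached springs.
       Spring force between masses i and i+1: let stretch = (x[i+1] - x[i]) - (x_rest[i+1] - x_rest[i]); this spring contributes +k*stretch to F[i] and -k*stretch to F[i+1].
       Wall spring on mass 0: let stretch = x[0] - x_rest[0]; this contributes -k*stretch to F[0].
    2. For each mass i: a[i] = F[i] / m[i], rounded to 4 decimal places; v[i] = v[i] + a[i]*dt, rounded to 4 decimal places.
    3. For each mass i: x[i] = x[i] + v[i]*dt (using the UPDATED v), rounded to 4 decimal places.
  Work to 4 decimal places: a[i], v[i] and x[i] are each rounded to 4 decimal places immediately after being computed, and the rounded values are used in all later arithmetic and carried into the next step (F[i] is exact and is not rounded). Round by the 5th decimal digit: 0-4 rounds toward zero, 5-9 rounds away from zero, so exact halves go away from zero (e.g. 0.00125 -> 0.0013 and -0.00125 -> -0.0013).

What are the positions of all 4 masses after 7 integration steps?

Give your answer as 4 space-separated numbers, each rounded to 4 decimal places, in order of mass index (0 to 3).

Answer: 4.0000 7.0000 14.0000 15.0000

Derivation:
Step 0: x=[5.0000 9.0000 13.0000 14.0000] v=[0.0000 0.0000 0.0000 0.0000]
Step 1: x=[4.0000 9.0000 10.0000 17.0000] v=[-2.0000 0.0000 -6.0000 6.0000]
Step 2: x=[4.0000 5.0000 13.0000 17.0000] v=[0.0000 -8.0000 6.0000 0.0000]
Step 3: x=[1.0000 8.0000 12.0000 17.0000] v=[-6.0000 6.0000 -2.0000 0.0000]
Step 4: x=[4.0000 8.0000 12.0000 16.0000] v=[6.0000 0.0000 0.0000 -2.0000]
Step 5: x=[7.0000 8.0000 12.0000 15.0000] v=[6.0000 0.0000 0.0000 -2.0000]
Step 6: x=[4.0000 11.0000 11.0000 15.0000] v=[-6.0000 6.0000 -2.0000 0.0000]
Step 7: x=[4.0000 7.0000 14.0000 15.0000] v=[0.0000 -8.0000 6.0000 0.0000]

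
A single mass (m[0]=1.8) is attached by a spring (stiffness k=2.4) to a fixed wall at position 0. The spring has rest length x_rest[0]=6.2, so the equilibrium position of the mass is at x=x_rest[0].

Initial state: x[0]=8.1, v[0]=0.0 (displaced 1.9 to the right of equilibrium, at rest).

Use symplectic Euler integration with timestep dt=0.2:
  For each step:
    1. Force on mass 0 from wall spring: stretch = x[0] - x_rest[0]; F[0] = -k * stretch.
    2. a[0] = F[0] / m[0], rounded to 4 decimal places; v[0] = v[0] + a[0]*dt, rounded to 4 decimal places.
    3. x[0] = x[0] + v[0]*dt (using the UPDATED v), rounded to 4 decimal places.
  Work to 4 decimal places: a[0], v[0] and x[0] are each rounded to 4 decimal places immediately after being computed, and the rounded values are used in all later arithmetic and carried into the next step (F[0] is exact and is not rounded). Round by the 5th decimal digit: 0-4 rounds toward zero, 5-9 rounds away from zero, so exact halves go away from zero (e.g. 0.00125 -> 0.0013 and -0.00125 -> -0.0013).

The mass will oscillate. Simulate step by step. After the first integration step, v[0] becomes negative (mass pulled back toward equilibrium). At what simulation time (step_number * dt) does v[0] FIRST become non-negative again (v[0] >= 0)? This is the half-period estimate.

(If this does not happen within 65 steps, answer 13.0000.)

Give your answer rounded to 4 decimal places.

Answer: 2.8000

Derivation:
Step 0: x=[8.1000] v=[0.0000]
Step 1: x=[7.9987] v=[-0.5067]
Step 2: x=[7.8014] v=[-0.9864]
Step 3: x=[7.5187] v=[-1.4134]
Step 4: x=[7.1657] v=[-1.7651]
Step 5: x=[6.7612] v=[-2.0226]
Step 6: x=[6.3267] v=[-2.1723]
Step 7: x=[5.8855] v=[-2.2061]
Step 8: x=[5.4611] v=[-2.1222]
Step 9: x=[5.0761] v=[-1.9252]
Step 10: x=[4.7510] v=[-1.6255]
Step 11: x=[4.5032] v=[-1.2391]
Step 12: x=[4.3459] v=[-0.7866]
Step 13: x=[4.2875] v=[-0.2922]
Step 14: x=[4.3311] v=[0.2178]
First v>=0 after going negative at step 14, time=2.8000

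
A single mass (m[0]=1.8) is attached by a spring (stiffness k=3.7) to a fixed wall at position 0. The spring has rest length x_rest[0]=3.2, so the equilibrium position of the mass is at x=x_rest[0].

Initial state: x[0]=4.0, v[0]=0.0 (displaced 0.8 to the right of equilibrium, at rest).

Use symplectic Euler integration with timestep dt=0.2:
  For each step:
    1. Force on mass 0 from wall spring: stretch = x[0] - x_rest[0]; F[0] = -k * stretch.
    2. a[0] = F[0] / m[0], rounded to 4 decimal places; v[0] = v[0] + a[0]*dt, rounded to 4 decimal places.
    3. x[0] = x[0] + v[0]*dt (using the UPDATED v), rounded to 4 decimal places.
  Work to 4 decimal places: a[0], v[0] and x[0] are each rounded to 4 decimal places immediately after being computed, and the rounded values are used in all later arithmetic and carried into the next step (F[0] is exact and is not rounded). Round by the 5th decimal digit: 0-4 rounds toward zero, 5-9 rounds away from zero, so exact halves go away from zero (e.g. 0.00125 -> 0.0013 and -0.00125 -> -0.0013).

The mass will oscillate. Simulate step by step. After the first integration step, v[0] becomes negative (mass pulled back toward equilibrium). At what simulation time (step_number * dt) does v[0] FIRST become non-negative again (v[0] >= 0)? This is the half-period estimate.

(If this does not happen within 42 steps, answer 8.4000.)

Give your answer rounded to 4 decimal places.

Step 0: x=[4.0000] v=[0.0000]
Step 1: x=[3.9342] v=[-0.3289]
Step 2: x=[3.8081] v=[-0.6307]
Step 3: x=[3.6320] v=[-0.8807]
Step 4: x=[3.4203] v=[-1.0583]
Step 5: x=[3.1905] v=[-1.1489]
Step 6: x=[2.9615] v=[-1.1450]
Step 7: x=[2.7521] v=[-1.0469]
Step 8: x=[2.5795] v=[-0.8628]
Step 9: x=[2.4580] v=[-0.6077]
Step 10: x=[2.3975] v=[-0.3027]
Step 11: x=[2.4029] v=[0.0272]
First v>=0 after going negative at step 11, time=2.2000

Answer: 2.2000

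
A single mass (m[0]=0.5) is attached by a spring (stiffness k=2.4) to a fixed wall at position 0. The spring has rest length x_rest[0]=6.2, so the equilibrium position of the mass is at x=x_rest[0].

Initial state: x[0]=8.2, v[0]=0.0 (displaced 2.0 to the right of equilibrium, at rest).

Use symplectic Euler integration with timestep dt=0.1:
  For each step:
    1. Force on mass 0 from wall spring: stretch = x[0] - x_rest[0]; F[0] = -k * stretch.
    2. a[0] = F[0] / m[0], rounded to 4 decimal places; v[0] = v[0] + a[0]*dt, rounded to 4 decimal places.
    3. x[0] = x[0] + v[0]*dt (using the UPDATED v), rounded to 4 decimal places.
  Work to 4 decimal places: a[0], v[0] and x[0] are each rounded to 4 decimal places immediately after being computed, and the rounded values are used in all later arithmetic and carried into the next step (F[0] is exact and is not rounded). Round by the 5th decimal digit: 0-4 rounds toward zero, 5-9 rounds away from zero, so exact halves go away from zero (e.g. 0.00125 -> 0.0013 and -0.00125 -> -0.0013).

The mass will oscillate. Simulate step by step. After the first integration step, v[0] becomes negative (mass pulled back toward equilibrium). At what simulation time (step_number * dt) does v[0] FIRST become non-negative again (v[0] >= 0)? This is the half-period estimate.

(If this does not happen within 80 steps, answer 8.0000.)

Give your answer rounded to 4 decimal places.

Answer: 1.5000

Derivation:
Step 0: x=[8.2000] v=[0.0000]
Step 1: x=[8.1040] v=[-0.9600]
Step 2: x=[7.9166] v=[-1.8739]
Step 3: x=[7.6468] v=[-2.6979]
Step 4: x=[7.3076] v=[-3.3924]
Step 5: x=[6.9152] v=[-3.9241]
Step 6: x=[6.4885] v=[-4.2674]
Step 7: x=[6.0479] v=[-4.4059]
Step 8: x=[5.6146] v=[-4.3329]
Step 9: x=[5.2094] v=[-4.0519]
Step 10: x=[4.8518] v=[-3.5764]
Step 11: x=[4.5589] v=[-2.9293]
Step 12: x=[4.3447] v=[-2.1416]
Step 13: x=[4.2196] v=[-1.2511]
Step 14: x=[4.1896] v=[-0.3005]
Step 15: x=[4.2561] v=[0.6645]
First v>=0 after going negative at step 15, time=1.5000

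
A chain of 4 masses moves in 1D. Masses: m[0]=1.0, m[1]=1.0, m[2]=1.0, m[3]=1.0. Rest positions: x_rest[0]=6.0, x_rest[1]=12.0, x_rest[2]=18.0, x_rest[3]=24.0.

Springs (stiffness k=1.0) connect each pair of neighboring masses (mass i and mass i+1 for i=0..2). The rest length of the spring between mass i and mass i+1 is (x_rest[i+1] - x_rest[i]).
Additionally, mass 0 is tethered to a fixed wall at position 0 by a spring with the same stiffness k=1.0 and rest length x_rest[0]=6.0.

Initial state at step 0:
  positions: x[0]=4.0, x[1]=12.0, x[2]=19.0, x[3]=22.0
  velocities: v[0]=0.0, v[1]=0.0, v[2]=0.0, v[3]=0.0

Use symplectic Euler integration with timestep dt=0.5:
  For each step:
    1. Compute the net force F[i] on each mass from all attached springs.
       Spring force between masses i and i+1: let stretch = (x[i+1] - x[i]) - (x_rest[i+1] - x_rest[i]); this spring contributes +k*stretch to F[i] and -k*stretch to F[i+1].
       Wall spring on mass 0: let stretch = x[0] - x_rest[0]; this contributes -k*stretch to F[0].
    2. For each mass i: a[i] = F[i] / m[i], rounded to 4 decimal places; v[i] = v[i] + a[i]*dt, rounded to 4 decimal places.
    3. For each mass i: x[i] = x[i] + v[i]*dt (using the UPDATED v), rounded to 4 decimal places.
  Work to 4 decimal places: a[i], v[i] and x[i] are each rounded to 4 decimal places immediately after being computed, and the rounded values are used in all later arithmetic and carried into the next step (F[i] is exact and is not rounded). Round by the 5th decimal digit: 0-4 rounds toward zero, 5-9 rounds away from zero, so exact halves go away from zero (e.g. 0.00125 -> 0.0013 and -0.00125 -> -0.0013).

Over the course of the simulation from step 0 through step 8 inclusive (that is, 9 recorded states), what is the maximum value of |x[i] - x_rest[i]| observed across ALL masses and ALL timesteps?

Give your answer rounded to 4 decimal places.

Answer: 2.2656

Derivation:
Step 0: x=[4.0000 12.0000 19.0000 22.0000] v=[0.0000 0.0000 0.0000 0.0000]
Step 1: x=[5.0000 11.7500 18.0000 22.7500] v=[2.0000 -0.5000 -2.0000 1.5000]
Step 2: x=[6.4375 11.3750 16.6250 23.8125] v=[2.8750 -0.7500 -2.7500 2.1250]
Step 3: x=[7.5000 11.0781 15.7344 24.5782] v=[2.1250 -0.5938 -1.7813 1.5313]
Step 4: x=[7.5821 11.0508 15.8907 24.6329] v=[0.1641 -0.0547 0.3125 0.1094]
Step 5: x=[6.6358 11.3663 17.0226 24.0021] v=[-1.8926 0.6309 2.2637 -1.2617]
Step 6: x=[5.2132 11.9132 18.4853 23.1264] v=[-2.8453 1.0938 2.9253 -1.7515]
Step 7: x=[4.1623 12.4282 19.4652 22.5904] v=[-2.1019 1.0299 1.9598 -1.0721]
Step 8: x=[4.1373 12.6360 19.4672 22.7731] v=[-0.0501 0.4155 0.0039 0.3653]
Max displacement = 2.2656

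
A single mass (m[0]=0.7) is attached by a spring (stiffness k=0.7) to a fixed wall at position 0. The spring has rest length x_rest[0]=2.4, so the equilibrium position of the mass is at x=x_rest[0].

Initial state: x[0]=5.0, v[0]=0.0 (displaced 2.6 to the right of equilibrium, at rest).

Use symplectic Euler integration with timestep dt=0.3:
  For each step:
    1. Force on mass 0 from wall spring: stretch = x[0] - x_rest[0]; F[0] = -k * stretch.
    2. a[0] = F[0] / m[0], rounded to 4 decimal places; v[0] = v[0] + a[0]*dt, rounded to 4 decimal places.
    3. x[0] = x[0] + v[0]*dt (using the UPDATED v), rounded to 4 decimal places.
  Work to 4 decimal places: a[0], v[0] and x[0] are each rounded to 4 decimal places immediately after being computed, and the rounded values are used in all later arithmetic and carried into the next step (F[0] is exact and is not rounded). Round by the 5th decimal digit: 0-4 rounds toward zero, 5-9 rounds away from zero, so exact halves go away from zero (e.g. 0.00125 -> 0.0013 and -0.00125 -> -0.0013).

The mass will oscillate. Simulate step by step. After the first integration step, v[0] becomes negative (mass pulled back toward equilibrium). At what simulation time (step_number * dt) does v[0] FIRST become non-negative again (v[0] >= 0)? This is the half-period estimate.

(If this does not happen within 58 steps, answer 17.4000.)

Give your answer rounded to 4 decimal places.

Step 0: x=[5.0000] v=[0.0000]
Step 1: x=[4.7660] v=[-0.7800]
Step 2: x=[4.3191] v=[-1.4898]
Step 3: x=[3.6995] v=[-2.0655]
Step 4: x=[2.9629] v=[-2.4554]
Step 5: x=[2.1756] v=[-2.6243]
Step 6: x=[1.4085] v=[-2.5570]
Step 7: x=[0.7306] v=[-2.2596]
Step 8: x=[0.2030] v=[-1.7588]
Step 9: x=[-0.1269] v=[-1.0997]
Step 10: x=[-0.2294] v=[-0.3416]
Step 11: x=[-0.0952] v=[0.4472]
First v>=0 after going negative at step 11, time=3.3000

Answer: 3.3000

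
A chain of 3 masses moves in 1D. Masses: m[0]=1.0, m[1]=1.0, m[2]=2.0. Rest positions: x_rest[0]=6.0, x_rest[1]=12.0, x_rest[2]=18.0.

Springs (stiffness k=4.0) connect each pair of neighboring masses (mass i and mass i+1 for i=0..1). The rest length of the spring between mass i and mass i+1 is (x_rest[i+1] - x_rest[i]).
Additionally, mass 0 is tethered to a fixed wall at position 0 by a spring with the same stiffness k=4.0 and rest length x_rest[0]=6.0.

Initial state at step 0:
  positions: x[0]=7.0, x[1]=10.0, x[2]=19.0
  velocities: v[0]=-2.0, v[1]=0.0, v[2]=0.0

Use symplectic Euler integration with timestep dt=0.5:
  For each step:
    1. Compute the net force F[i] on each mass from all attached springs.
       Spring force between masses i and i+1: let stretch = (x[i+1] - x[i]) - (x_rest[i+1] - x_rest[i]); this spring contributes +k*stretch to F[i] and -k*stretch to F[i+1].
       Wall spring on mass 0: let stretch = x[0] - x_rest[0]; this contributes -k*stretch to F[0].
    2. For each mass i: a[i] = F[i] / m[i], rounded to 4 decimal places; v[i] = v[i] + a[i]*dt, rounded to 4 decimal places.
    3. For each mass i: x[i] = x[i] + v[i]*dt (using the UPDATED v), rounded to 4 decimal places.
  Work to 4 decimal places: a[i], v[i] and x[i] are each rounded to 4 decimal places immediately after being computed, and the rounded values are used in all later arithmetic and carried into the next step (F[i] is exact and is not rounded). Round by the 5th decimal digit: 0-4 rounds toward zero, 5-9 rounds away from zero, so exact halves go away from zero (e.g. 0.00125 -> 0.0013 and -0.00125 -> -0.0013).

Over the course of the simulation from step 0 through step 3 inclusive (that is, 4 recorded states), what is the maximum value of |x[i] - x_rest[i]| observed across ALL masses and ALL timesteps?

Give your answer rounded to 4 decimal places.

Answer: 4.0000

Derivation:
Step 0: x=[7.0000 10.0000 19.0000] v=[-2.0000 0.0000 0.0000]
Step 1: x=[2.0000 16.0000 17.5000] v=[-10.0000 12.0000 -3.0000]
Step 2: x=[9.0000 9.5000 18.2500] v=[14.0000 -13.0000 1.5000]
Step 3: x=[7.5000 11.2500 17.6250] v=[-3.0000 3.5000 -1.2500]
Max displacement = 4.0000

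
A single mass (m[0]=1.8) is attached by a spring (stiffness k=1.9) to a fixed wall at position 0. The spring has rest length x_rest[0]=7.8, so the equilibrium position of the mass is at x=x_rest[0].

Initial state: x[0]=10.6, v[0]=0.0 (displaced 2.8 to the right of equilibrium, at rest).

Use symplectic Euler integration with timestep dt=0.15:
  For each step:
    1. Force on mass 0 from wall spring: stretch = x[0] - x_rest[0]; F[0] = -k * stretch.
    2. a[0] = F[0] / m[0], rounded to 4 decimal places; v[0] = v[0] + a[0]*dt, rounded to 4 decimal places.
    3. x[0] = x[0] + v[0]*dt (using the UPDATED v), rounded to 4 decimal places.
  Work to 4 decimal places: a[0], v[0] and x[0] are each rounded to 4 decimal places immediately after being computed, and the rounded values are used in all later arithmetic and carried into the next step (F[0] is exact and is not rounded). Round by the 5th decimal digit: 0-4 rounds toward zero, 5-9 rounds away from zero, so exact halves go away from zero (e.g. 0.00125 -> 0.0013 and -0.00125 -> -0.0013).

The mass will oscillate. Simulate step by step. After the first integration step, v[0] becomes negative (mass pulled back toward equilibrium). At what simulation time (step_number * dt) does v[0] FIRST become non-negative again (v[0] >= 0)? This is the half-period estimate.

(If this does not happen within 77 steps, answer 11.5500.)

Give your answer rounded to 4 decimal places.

Answer: 3.1500

Derivation:
Step 0: x=[10.6000] v=[0.0000]
Step 1: x=[10.5335] v=[-0.4433]
Step 2: x=[10.4021] v=[-0.8761]
Step 3: x=[10.2089] v=[-1.2881]
Step 4: x=[9.9585] v=[-1.6695]
Step 5: x=[9.6568] v=[-2.0113]
Step 6: x=[9.3110] v=[-2.3053]
Step 7: x=[8.9293] v=[-2.5445]
Step 8: x=[8.5208] v=[-2.7233]
Step 9: x=[8.0952] v=[-2.8374]
Step 10: x=[7.6626] v=[-2.8841]
Step 11: x=[7.2332] v=[-2.8624]
Step 12: x=[6.8173] v=[-2.7727]
Step 13: x=[6.4247] v=[-2.6171]
Step 14: x=[6.0648] v=[-2.3993]
Step 15: x=[5.7461] v=[-2.1246]
Step 16: x=[5.4762] v=[-1.7994]
Step 17: x=[5.2615] v=[-1.4315]
Step 18: x=[5.1071] v=[-1.0296]
Step 19: x=[5.0166] v=[-0.6032]
Step 20: x=[4.9922] v=[-0.1625]
Step 21: x=[5.0345] v=[0.2821]
First v>=0 after going negative at step 21, time=3.1500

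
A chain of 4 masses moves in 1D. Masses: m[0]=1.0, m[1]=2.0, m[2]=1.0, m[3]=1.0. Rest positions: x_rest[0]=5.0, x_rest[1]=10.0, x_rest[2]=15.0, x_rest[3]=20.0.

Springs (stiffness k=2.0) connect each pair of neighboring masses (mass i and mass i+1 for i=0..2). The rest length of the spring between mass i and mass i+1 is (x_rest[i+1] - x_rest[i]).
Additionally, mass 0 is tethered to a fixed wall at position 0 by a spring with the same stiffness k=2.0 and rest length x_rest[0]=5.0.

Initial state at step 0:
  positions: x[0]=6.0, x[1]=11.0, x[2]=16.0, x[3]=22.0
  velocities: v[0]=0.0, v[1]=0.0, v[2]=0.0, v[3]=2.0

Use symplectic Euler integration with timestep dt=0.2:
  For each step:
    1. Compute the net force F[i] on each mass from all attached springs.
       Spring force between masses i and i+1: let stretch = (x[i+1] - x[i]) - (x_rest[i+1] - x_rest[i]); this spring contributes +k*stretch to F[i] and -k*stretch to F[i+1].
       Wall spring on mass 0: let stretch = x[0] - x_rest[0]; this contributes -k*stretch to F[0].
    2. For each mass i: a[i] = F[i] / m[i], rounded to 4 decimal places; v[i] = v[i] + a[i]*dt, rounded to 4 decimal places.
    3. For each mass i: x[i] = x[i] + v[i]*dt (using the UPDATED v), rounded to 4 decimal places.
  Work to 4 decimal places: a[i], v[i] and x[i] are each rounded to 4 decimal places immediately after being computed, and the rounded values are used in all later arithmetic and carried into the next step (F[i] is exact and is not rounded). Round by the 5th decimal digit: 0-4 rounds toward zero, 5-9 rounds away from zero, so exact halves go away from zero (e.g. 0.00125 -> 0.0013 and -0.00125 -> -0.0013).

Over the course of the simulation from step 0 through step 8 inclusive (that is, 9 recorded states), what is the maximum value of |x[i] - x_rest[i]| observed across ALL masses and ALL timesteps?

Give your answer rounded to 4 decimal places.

Step 0: x=[6.0000 11.0000 16.0000 22.0000] v=[0.0000 0.0000 0.0000 2.0000]
Step 1: x=[5.9200 11.0000 16.0800 22.3200] v=[-0.4000 0.0000 0.4000 1.6000]
Step 2: x=[5.7728 11.0000 16.2528 22.5408] v=[-0.7360 0.0000 0.8640 1.1040]
Step 3: x=[5.5820 11.0010 16.5084 22.6586] v=[-0.9542 0.0051 1.2781 0.5888]
Step 4: x=[5.3781 11.0056 16.8154 22.6843] v=[-1.0194 0.0228 1.5352 0.1287]
Step 5: x=[5.1942 11.0175 17.1272 22.6405] v=[-0.9196 0.0593 1.5588 -0.2189]
Step 6: x=[5.0606 11.0408 17.3912 22.5557] v=[-0.6680 0.1166 1.3202 -0.4242]
Step 7: x=[5.0006 11.0789 17.5604 22.4577] v=[-0.3002 0.1906 0.8458 -0.4900]
Step 8: x=[5.0268 11.1331 17.6028 22.3679] v=[0.1309 0.2712 0.2121 -0.4489]
Max displacement = 2.6843

Answer: 2.6843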